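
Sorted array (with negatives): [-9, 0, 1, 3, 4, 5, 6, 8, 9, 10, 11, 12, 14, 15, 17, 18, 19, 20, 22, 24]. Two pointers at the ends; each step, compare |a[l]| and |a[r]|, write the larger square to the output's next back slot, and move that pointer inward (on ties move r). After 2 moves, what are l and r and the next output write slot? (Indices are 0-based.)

l=0, r=17, next write slot=17

l=0 r=19: |-9|<=|24| out[19]=576, r--
l=0 r=18: |-9|<=|22| out[18]=484, r--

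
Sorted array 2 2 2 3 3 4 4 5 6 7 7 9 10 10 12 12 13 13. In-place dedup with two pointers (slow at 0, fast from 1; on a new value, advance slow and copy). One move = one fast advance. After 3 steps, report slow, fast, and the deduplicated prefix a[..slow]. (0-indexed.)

slow=0 fast=1: a[fast]=2=a[slow] dup, fast++
slow=0 fast=2: a[fast]=2=a[slow] dup, fast++
slow=0 fast=3: a[fast]=3≠a[slow]=2 write a[1]=3, slow++,fast++

slow=1, fast=4, prefix=[2, 3]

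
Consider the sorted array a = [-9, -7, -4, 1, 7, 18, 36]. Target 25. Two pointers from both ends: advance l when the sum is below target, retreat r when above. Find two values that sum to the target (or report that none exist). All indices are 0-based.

[0,6] -9+36=27 >25 → r--
[0,5] -9+18=9 <25 → l++
[1,5] -7+18=11 <25 → l++
[2,5] -4+18=14 <25 → l++
[3,5] 1+18=19 <25 → l++
[4,5] 7+18=25 → found

(7, 18)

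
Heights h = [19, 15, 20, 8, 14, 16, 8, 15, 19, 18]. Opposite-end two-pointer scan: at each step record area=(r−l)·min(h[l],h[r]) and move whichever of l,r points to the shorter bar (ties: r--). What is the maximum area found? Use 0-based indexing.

max area = 162

[0,9] min(19,18)*9=162 best=162 * → r--
[0,8] min(19,19)*8=152 best=162 → r--
[0,7] min(19,15)*7=105 best=162 → r--
[0,6] min(19,8)*6=48 best=162 → r--
[0,5] min(19,16)*5=80 best=162 → r--
[0,4] min(19,14)*4=56 best=162 → r--
[0,3] min(19,8)*3=24 best=162 → r--
[0,2] min(19,20)*2=38 best=162 → l++
[1,2] min(15,20)*1=15 best=162 → l++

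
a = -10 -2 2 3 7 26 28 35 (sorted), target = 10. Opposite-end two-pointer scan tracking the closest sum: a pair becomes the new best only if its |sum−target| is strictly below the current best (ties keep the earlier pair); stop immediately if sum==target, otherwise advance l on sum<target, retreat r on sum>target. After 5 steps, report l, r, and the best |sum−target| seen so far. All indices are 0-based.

l=0 r=7: -10+35=25 d=15 *, r--
l=0 r=6: -10+28=18 d=8 *, r--
l=0 r=5: -10+26=16 d=6 *, r--
l=0 r=4: -10+7=-3 d=13, l++
l=1 r=4: -2+7=5 d=5 *, l++

l=2, r=4, best |Δ|=5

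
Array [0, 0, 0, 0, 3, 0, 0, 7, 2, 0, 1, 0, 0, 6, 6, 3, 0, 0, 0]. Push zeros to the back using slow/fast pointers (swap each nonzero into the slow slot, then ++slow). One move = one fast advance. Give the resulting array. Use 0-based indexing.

[3, 7, 2, 1, 6, 6, 3, 0, 0, 0, 0, 0, 0, 0, 0, 0, 0, 0, 0]

(s=0,f=0) a[fast]=0 → fast++
(s=0,f=1) a[fast]=0 → fast++
(s=0,f=2) a[fast]=0 → fast++
(s=0,f=3) a[fast]=0 → fast++
(s=0,f=4) a[fast]=3≠0 swap→a[0]=3 → slow++,fast++
(s=1,f=5) a[fast]=0 → fast++
(s=1,f=6) a[fast]=0 → fast++
(s=1,f=7) a[fast]=7≠0 swap→a[1]=7 → slow++,fast++
(s=2,f=8) a[fast]=2≠0 swap→a[2]=2 → slow++,fast++
(s=3,f=9) a[fast]=0 → fast++
(s=3,f=10) a[fast]=1≠0 swap→a[3]=1 → slow++,fast++
(s=4,f=11) a[fast]=0 → fast++
(s=4,f=12) a[fast]=0 → fast++
(s=4,f=13) a[fast]=6≠0 swap→a[4]=6 → slow++,fast++
(s=5,f=14) a[fast]=6≠0 swap→a[5]=6 → slow++,fast++
(s=6,f=15) a[fast]=3≠0 swap→a[6]=3 → slow++,fast++
(s=7,f=16) a[fast]=0 → fast++
(s=7,f=17) a[fast]=0 → fast++
(s=7,f=18) a[fast]=0 → fast++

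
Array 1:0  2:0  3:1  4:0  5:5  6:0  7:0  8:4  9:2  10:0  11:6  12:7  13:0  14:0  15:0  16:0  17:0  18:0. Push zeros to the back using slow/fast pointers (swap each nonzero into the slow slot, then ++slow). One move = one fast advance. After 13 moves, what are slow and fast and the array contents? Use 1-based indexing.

slow=7, fast=14, a=[1, 5, 4, 2, 6, 7, 0, 0, 0, 0, 0, 0, 0, 0, 0, 0, 0, 0]

(s=1,f=1) a[fast]=0 → fast++
(s=1,f=2) a[fast]=0 → fast++
(s=1,f=3) a[fast]=1≠0 swap→a[1]=1 → slow++,fast++
(s=2,f=4) a[fast]=0 → fast++
(s=2,f=5) a[fast]=5≠0 swap→a[2]=5 → slow++,fast++
(s=3,f=6) a[fast]=0 → fast++
(s=3,f=7) a[fast]=0 → fast++
(s=3,f=8) a[fast]=4≠0 swap→a[3]=4 → slow++,fast++
(s=4,f=9) a[fast]=2≠0 swap→a[4]=2 → slow++,fast++
(s=5,f=10) a[fast]=0 → fast++
(s=5,f=11) a[fast]=6≠0 swap→a[5]=6 → slow++,fast++
(s=6,f=12) a[fast]=7≠0 swap→a[6]=7 → slow++,fast++
(s=7,f=13) a[fast]=0 → fast++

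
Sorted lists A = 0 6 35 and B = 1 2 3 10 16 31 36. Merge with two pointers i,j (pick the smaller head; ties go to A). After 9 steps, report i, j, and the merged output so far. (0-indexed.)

i=3, j=6, merged so far=[0, 1, 2, 3, 6, 10, 16, 31, 35]

i=0 j=0: A[i]=0<=B[j]=1 take 0, i++
i=1 j=0: A[i]=6>B[j]=1 take 1, j++
i=1 j=1: A[i]=6>B[j]=2 take 2, j++
i=1 j=2: A[i]=6>B[j]=3 take 3, j++
i=1 j=3: A[i]=6<=B[j]=10 take 6, i++
i=2 j=3: A[i]=35>B[j]=10 take 10, j++
i=2 j=4: A[i]=35>B[j]=16 take 16, j++
i=2 j=5: A[i]=35>B[j]=31 take 31, j++
i=2 j=6: A[i]=35<=B[j]=36 take 35, i++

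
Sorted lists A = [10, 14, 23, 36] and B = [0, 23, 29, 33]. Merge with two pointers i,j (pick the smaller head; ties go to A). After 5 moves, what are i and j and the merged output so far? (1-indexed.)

i=4, j=3, merged so far=[0, 10, 14, 23, 23]

[i=1,j=1] A[i]=10>B[j]=0 take 0 → j++
[i=1,j=2] A[i]=10<=B[j]=23 take 10 → i++
[i=2,j=2] A[i]=14<=B[j]=23 take 14 → i++
[i=3,j=2] A[i]=23<=B[j]=23 take 23 → i++
[i=4,j=2] A[i]=36>B[j]=23 take 23 → j++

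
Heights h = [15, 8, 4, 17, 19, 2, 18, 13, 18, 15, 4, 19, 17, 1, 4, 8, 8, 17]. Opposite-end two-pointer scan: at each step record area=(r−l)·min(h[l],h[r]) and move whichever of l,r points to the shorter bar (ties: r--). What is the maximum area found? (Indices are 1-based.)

max area = 255

[1,18] min(15,17)*17=255 best=255 * → l++
[2,18] min(8,17)*16=128 best=255 → l++
[3,18] min(4,17)*15=60 best=255 → l++
[4,18] min(17,17)*14=238 best=255 → r--
[4,17] min(17,8)*13=104 best=255 → r--
[4,16] min(17,8)*12=96 best=255 → r--
[4,15] min(17,4)*11=44 best=255 → r--
[4,14] min(17,1)*10=10 best=255 → r--
[4,13] min(17,17)*9=153 best=255 → r--
[4,12] min(17,19)*8=136 best=255 → l++
[5,12] min(19,19)*7=133 best=255 → r--
[5,11] min(19,4)*6=24 best=255 → r--
[5,10] min(19,15)*5=75 best=255 → r--
[5,9] min(19,18)*4=72 best=255 → r--
[5,8] min(19,13)*3=39 best=255 → r--
[5,7] min(19,18)*2=36 best=255 → r--
[5,6] min(19,2)*1=2 best=255 → r--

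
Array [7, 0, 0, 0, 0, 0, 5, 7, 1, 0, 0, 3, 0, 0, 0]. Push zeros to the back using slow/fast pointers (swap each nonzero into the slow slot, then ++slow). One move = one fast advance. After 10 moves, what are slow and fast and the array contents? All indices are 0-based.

slow=4, fast=10, a=[7, 5, 7, 1, 0, 0, 0, 0, 0, 0, 0, 3, 0, 0, 0]

slow=0 fast=0: a[fast]=7≠0 swap→a[0]=7, slow++,fast++
slow=1 fast=1: a[fast]=0, fast++
slow=1 fast=2: a[fast]=0, fast++
slow=1 fast=3: a[fast]=0, fast++
slow=1 fast=4: a[fast]=0, fast++
slow=1 fast=5: a[fast]=0, fast++
slow=1 fast=6: a[fast]=5≠0 swap→a[1]=5, slow++,fast++
slow=2 fast=7: a[fast]=7≠0 swap→a[2]=7, slow++,fast++
slow=3 fast=8: a[fast]=1≠0 swap→a[3]=1, slow++,fast++
slow=4 fast=9: a[fast]=0, fast++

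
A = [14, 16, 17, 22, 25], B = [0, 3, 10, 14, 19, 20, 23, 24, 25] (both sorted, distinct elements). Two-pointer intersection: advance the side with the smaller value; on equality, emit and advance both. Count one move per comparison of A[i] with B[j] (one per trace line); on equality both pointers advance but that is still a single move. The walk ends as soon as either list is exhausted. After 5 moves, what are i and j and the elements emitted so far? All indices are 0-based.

i=2, j=4, emitted=[14]

[i=0,j=0] 14>0 → j++
[i=0,j=1] 14>3 → j++
[i=0,j=2] 14>10 → j++
[i=0,j=3] 14==14 emit → i++,j++
[i=1,j=4] 16<19 → i++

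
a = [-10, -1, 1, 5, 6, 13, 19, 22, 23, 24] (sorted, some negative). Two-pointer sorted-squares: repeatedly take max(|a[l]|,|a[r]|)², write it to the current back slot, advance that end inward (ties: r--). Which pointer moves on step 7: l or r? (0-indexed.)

l=0 r=9: |-10|<=|24| out[9]=576, r--
l=0 r=8: |-10|<=|23| out[8]=529, r--
l=0 r=7: |-10|<=|22| out[7]=484, r--
l=0 r=6: |-10|<=|19| out[6]=361, r--
l=0 r=5: |-10|<=|13| out[5]=169, r--
l=0 r=4: |-10|>|6| out[4]=100, l++
l=1 r=4: |-1|<=|6| out[3]=36, r--

r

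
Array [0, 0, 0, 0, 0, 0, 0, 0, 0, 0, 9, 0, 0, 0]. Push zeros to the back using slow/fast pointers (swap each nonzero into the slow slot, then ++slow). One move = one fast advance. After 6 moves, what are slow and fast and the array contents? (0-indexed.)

slow=0, fast=6, a=[0, 0, 0, 0, 0, 0, 0, 0, 0, 0, 9, 0, 0, 0]

(s=0,f=0) a[fast]=0 → fast++
(s=0,f=1) a[fast]=0 → fast++
(s=0,f=2) a[fast]=0 → fast++
(s=0,f=3) a[fast]=0 → fast++
(s=0,f=4) a[fast]=0 → fast++
(s=0,f=5) a[fast]=0 → fast++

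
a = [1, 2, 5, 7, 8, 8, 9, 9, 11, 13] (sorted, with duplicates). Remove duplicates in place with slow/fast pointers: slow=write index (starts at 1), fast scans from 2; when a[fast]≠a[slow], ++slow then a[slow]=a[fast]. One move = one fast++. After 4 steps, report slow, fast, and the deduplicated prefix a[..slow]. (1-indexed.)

slow=5, fast=6, prefix=[1, 2, 5, 7, 8]

(s=1,f=2) a[fast]=2≠a[slow]=1 write a[2]=2 → slow++,fast++
(s=2,f=3) a[fast]=5≠a[slow]=2 write a[3]=5 → slow++,fast++
(s=3,f=4) a[fast]=7≠a[slow]=5 write a[4]=7 → slow++,fast++
(s=4,f=5) a[fast]=8≠a[slow]=7 write a[5]=8 → slow++,fast++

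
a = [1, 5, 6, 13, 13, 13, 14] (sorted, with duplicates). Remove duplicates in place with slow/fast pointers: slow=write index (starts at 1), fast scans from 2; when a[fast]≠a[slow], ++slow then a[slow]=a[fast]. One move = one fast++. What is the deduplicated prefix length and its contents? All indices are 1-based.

length 5; prefix = [1, 5, 6, 13, 14]

(s=1,f=2) a[fast]=5≠a[slow]=1 write a[2]=5 → slow++,fast++
(s=2,f=3) a[fast]=6≠a[slow]=5 write a[3]=6 → slow++,fast++
(s=3,f=4) a[fast]=13≠a[slow]=6 write a[4]=13 → slow++,fast++
(s=4,f=5) a[fast]=13=a[slow] dup → fast++
(s=4,f=6) a[fast]=13=a[slow] dup → fast++
(s=4,f=7) a[fast]=14≠a[slow]=13 write a[5]=14 → slow++,fast++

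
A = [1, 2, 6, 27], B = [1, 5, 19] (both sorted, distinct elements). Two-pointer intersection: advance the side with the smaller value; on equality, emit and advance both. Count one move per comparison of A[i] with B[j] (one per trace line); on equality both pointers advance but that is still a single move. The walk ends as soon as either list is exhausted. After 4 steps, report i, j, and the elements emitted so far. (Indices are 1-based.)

i=1 j=1: 1==1 emit, i++,j++
i=2 j=2: 2<5, i++
i=3 j=2: 6>5, j++
i=3 j=3: 6<19, i++

i=4, j=3, emitted=[1]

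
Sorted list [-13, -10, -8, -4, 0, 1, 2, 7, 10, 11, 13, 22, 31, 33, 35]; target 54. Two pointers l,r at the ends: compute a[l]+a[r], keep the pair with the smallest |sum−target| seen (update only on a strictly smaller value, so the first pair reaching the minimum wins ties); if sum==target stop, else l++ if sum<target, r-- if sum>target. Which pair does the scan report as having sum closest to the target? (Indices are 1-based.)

l=1 r=15: -13+35=22 d=32 *, l++
l=2 r=15: -10+35=25 d=29 *, l++
l=3 r=15: -8+35=27 d=27 *, l++
l=4 r=15: -4+35=31 d=23 *, l++
l=5 r=15: 0+35=35 d=19 *, l++
l=6 r=15: 1+35=36 d=18 *, l++
l=7 r=15: 2+35=37 d=17 *, l++
l=8 r=15: 7+35=42 d=12 *, l++
l=9 r=15: 10+35=45 d=9 *, l++
l=10 r=15: 11+35=46 d=8 *, l++
l=11 r=15: 13+35=48 d=6 *, l++
l=12 r=15: 22+35=57 d=3 *, r--
l=12 r=14: 22+33=55 d=1 *, r--
l=12 r=13: 22+31=53 d=1, l++

pair (22, 33) with sum 55 (|Δ|=1)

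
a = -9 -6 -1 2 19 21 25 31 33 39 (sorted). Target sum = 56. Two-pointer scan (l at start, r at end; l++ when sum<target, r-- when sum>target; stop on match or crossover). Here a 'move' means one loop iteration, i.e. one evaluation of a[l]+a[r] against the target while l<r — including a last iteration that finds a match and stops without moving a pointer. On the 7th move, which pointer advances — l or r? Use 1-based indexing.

[1,10] -9+39=30 <56 → l++
[2,10] -6+39=33 <56 → l++
[3,10] -1+39=38 <56 → l++
[4,10] 2+39=41 <56 → l++
[5,10] 19+39=58 >56 → r--
[5,9] 19+33=52 <56 → l++
[6,9] 21+33=54 <56 → l++

l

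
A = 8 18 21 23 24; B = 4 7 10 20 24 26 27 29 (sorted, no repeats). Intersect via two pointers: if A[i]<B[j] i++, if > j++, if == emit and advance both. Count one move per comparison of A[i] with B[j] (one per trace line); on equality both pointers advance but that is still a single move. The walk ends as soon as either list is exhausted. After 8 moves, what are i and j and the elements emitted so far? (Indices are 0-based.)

[i=0,j=0] 8>4 → j++
[i=0,j=1] 8>7 → j++
[i=0,j=2] 8<10 → i++
[i=1,j=2] 18>10 → j++
[i=1,j=3] 18<20 → i++
[i=2,j=3] 21>20 → j++
[i=2,j=4] 21<24 → i++
[i=3,j=4] 23<24 → i++

i=4, j=4, emitted=[]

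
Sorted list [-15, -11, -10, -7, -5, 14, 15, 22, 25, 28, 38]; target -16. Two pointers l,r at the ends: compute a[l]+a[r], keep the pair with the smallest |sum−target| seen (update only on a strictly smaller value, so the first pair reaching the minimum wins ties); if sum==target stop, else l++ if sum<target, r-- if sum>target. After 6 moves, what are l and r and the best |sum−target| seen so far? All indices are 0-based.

[0,10] -15+38=23 d=39 * → r--
[0,9] -15+28=13 d=29 * → r--
[0,8] -15+25=10 d=26 * → r--
[0,7] -15+22=7 d=23 * → r--
[0,6] -15+15=0 d=16 * → r--
[0,5] -15+14=-1 d=15 * → r--

l=0, r=4, best |Δ|=15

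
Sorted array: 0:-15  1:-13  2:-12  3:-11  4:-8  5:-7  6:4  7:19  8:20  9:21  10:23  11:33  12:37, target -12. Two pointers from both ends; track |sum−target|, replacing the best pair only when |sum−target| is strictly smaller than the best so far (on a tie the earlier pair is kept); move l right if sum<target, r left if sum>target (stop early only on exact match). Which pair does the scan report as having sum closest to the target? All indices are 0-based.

l=0 r=12: -15+37=22 d=34 *, r--
l=0 r=11: -15+33=18 d=30 *, r--
l=0 r=10: -15+23=8 d=20 *, r--
l=0 r=9: -15+21=6 d=18 *, r--
l=0 r=8: -15+20=5 d=17 *, r--
l=0 r=7: -15+19=4 d=16 *, r--
l=0 r=6: -15+4=-11 d=1 *, r--
l=0 r=5: -15+-7=-22 d=10, l++
l=1 r=5: -13+-7=-20 d=8, l++
l=2 r=5: -12+-7=-19 d=7, l++
l=3 r=5: -11+-7=-18 d=6, l++
l=4 r=5: -8+-7=-15 d=3, l++

pair (-15, 4) with sum -11 (|Δ|=1)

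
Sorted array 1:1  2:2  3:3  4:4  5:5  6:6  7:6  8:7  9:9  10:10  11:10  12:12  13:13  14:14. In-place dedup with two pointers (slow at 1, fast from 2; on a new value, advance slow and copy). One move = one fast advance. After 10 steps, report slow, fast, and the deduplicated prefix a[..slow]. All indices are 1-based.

slow=1 fast=2: a[fast]=2≠a[slow]=1 write a[2]=2, slow++,fast++
slow=2 fast=3: a[fast]=3≠a[slow]=2 write a[3]=3, slow++,fast++
slow=3 fast=4: a[fast]=4≠a[slow]=3 write a[4]=4, slow++,fast++
slow=4 fast=5: a[fast]=5≠a[slow]=4 write a[5]=5, slow++,fast++
slow=5 fast=6: a[fast]=6≠a[slow]=5 write a[6]=6, slow++,fast++
slow=6 fast=7: a[fast]=6=a[slow] dup, fast++
slow=6 fast=8: a[fast]=7≠a[slow]=6 write a[7]=7, slow++,fast++
slow=7 fast=9: a[fast]=9≠a[slow]=7 write a[8]=9, slow++,fast++
slow=8 fast=10: a[fast]=10≠a[slow]=9 write a[9]=10, slow++,fast++
slow=9 fast=11: a[fast]=10=a[slow] dup, fast++

slow=9, fast=12, prefix=[1, 2, 3, 4, 5, 6, 7, 9, 10]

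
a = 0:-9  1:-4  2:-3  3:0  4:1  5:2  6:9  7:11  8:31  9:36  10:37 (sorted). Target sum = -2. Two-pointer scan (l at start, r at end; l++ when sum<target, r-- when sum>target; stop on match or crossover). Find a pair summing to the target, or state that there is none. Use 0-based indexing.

l=0 r=10: -9+37=28 >-2, r--
l=0 r=9: -9+36=27 >-2, r--
l=0 r=8: -9+31=22 >-2, r--
l=0 r=7: -9+11=2 >-2, r--
l=0 r=6: -9+9=0 >-2, r--
l=0 r=5: -9+2=-7 <-2, l++
l=1 r=5: -4+2=-2, found

(-4, 2)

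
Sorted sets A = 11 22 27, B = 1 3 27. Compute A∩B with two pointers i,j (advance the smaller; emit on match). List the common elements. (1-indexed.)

intersection = [27]

[i=1,j=1] 11>1 → j++
[i=1,j=2] 11>3 → j++
[i=1,j=3] 11<27 → i++
[i=2,j=3] 22<27 → i++
[i=3,j=3] 27==27 emit → i++,j++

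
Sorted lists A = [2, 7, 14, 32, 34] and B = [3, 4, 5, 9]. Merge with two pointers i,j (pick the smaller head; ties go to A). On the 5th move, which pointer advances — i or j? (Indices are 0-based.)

i=0 j=0: A[i]=2<=B[j]=3 take 2, i++
i=1 j=0: A[i]=7>B[j]=3 take 3, j++
i=1 j=1: A[i]=7>B[j]=4 take 4, j++
i=1 j=2: A[i]=7>B[j]=5 take 5, j++
i=1 j=3: A[i]=7<=B[j]=9 take 7, i++

i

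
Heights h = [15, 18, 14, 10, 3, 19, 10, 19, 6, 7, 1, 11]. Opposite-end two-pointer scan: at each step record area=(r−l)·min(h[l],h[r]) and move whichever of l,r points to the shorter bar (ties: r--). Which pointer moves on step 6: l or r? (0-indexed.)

[0,11] min(15,11)*11=121 best=121 * → r--
[0,10] min(15,1)*10=10 best=121 → r--
[0,9] min(15,7)*9=63 best=121 → r--
[0,8] min(15,6)*8=48 best=121 → r--
[0,7] min(15,19)*7=105 best=121 → l++
[1,7] min(18,19)*6=108 best=121 → l++

l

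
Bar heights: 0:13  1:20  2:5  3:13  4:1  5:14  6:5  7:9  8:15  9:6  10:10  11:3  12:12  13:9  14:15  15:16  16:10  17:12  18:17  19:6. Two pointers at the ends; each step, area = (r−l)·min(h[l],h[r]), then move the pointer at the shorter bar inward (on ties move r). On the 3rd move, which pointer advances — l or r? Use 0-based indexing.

r

l=0 r=19: min(13,6)*19=114 best=114 *, r--
l=0 r=18: min(13,17)*18=234 best=234 *, l++
l=1 r=18: min(20,17)*17=289 best=289 *, r--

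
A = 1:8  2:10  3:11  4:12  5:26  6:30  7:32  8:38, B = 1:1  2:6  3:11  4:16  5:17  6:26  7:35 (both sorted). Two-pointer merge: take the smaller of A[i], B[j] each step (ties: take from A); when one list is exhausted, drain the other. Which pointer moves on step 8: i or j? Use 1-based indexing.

[i=1,j=1] A[i]=8>B[j]=1 take 1 → j++
[i=1,j=2] A[i]=8>B[j]=6 take 6 → j++
[i=1,j=3] A[i]=8<=B[j]=11 take 8 → i++
[i=2,j=3] A[i]=10<=B[j]=11 take 10 → i++
[i=3,j=3] A[i]=11<=B[j]=11 take 11 → i++
[i=4,j=3] A[i]=12>B[j]=11 take 11 → j++
[i=4,j=4] A[i]=12<=B[j]=16 take 12 → i++
[i=5,j=4] A[i]=26>B[j]=16 take 16 → j++

j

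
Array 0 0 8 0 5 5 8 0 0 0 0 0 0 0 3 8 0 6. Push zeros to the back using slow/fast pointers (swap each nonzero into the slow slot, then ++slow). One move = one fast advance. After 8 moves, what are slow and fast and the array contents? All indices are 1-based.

slow=5, fast=9, a=[8, 5, 5, 8, 0, 0, 0, 0, 0, 0, 0, 0, 0, 0, 3, 8, 0, 6]

slow=1 fast=1: a[fast]=0, fast++
slow=1 fast=2: a[fast]=0, fast++
slow=1 fast=3: a[fast]=8≠0 swap→a[1]=8, slow++,fast++
slow=2 fast=4: a[fast]=0, fast++
slow=2 fast=5: a[fast]=5≠0 swap→a[2]=5, slow++,fast++
slow=3 fast=6: a[fast]=5≠0 swap→a[3]=5, slow++,fast++
slow=4 fast=7: a[fast]=8≠0 swap→a[4]=8, slow++,fast++
slow=5 fast=8: a[fast]=0, fast++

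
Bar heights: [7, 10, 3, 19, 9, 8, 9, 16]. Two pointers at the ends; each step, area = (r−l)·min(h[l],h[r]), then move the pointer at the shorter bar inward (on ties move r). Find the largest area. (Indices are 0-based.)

max area = 64

l=0 r=7: min(7,16)*7=49 best=49 *, l++
l=1 r=7: min(10,16)*6=60 best=60 *, l++
l=2 r=7: min(3,16)*5=15 best=60, l++
l=3 r=7: min(19,16)*4=64 best=64 *, r--
l=3 r=6: min(19,9)*3=27 best=64, r--
l=3 r=5: min(19,8)*2=16 best=64, r--
l=3 r=4: min(19,9)*1=9 best=64, r--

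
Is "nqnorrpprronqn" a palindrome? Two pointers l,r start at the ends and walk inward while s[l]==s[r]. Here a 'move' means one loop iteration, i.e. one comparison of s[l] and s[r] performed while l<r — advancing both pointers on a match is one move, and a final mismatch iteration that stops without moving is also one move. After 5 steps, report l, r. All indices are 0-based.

l=5, r=8

[0,13] 'n'=='n' → l++,r--
[1,12] 'q'=='q' → l++,r--
[2,11] 'n'=='n' → l++,r--
[3,10] 'o'=='o' → l++,r--
[4,9] 'r'=='r' → l++,r--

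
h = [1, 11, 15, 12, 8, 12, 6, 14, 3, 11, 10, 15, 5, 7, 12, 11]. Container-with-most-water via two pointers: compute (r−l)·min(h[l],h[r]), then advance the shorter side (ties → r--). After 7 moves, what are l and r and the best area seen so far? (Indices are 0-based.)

l=0 r=15: min(1,11)*15=15 best=15 *, l++
l=1 r=15: min(11,11)*14=154 best=154 *, r--
l=1 r=14: min(11,12)*13=143 best=154, l++
l=2 r=14: min(15,12)*12=144 best=154, r--
l=2 r=13: min(15,7)*11=77 best=154, r--
l=2 r=12: min(15,5)*10=50 best=154, r--
l=2 r=11: min(15,15)*9=135 best=154, r--

l=2, r=10, best area=154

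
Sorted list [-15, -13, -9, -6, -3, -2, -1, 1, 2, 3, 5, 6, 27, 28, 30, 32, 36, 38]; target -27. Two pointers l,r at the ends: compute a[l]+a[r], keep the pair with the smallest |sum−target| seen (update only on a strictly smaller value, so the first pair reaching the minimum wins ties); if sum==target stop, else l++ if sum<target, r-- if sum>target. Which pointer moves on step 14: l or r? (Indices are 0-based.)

[0,17] -15+38=23 d=50 * → r--
[0,16] -15+36=21 d=48 * → r--
[0,15] -15+32=17 d=44 * → r--
[0,14] -15+30=15 d=42 * → r--
[0,13] -15+28=13 d=40 * → r--
[0,12] -15+27=12 d=39 * → r--
[0,11] -15+6=-9 d=18 * → r--
[0,10] -15+5=-10 d=17 * → r--
[0,9] -15+3=-12 d=15 * → r--
[0,8] -15+2=-13 d=14 * → r--
[0,7] -15+1=-14 d=13 * → r--
[0,6] -15+-1=-16 d=11 * → r--
[0,5] -15+-2=-17 d=10 * → r--
[0,4] -15+-3=-18 d=9 * → r--

r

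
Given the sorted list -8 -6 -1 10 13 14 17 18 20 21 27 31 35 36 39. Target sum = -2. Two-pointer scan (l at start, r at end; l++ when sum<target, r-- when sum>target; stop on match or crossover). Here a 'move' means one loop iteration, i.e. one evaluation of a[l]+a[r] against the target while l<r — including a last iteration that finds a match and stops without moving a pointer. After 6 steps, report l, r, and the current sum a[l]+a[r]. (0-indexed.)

l=0, r=8, sum=12

l=0 r=14: -8+39=31 >-2, r--
l=0 r=13: -8+36=28 >-2, r--
l=0 r=12: -8+35=27 >-2, r--
l=0 r=11: -8+31=23 >-2, r--
l=0 r=10: -8+27=19 >-2, r--
l=0 r=9: -8+21=13 >-2, r--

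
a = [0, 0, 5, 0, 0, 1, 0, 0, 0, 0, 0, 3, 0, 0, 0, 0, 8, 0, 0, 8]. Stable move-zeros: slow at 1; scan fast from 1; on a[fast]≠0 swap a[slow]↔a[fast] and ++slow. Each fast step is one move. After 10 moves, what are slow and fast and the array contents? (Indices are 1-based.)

slow=1 fast=1: a[fast]=0, fast++
slow=1 fast=2: a[fast]=0, fast++
slow=1 fast=3: a[fast]=5≠0 swap→a[1]=5, slow++,fast++
slow=2 fast=4: a[fast]=0, fast++
slow=2 fast=5: a[fast]=0, fast++
slow=2 fast=6: a[fast]=1≠0 swap→a[2]=1, slow++,fast++
slow=3 fast=7: a[fast]=0, fast++
slow=3 fast=8: a[fast]=0, fast++
slow=3 fast=9: a[fast]=0, fast++
slow=3 fast=10: a[fast]=0, fast++

slow=3, fast=11, a=[5, 1, 0, 0, 0, 0, 0, 0, 0, 0, 0, 3, 0, 0, 0, 0, 8, 0, 0, 8]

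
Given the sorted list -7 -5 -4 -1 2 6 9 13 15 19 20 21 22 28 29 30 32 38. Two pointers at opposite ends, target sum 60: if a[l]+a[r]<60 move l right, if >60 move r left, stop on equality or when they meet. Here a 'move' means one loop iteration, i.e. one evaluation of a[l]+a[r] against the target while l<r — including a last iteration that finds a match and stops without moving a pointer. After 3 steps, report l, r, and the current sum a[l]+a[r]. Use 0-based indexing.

[0,17] -7+38=31 <60 → l++
[1,17] -5+38=33 <60 → l++
[2,17] -4+38=34 <60 → l++

l=3, r=17, sum=37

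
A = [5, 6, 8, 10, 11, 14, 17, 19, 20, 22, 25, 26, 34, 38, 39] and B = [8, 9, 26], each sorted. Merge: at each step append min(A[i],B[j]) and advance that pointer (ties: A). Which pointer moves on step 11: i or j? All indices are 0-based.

i

i=0 j=0: A[i]=5<=B[j]=8 take 5, i++
i=1 j=0: A[i]=6<=B[j]=8 take 6, i++
i=2 j=0: A[i]=8<=B[j]=8 take 8, i++
i=3 j=0: A[i]=10>B[j]=8 take 8, j++
i=3 j=1: A[i]=10>B[j]=9 take 9, j++
i=3 j=2: A[i]=10<=B[j]=26 take 10, i++
i=4 j=2: A[i]=11<=B[j]=26 take 11, i++
i=5 j=2: A[i]=14<=B[j]=26 take 14, i++
i=6 j=2: A[i]=17<=B[j]=26 take 17, i++
i=7 j=2: A[i]=19<=B[j]=26 take 19, i++
i=8 j=2: A[i]=20<=B[j]=26 take 20, i++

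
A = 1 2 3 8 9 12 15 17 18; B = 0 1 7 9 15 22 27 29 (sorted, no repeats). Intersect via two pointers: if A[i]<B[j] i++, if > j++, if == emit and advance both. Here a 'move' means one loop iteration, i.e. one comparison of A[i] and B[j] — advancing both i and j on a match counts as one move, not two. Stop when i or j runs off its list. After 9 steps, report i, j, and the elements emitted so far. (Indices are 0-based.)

i=7, j=5, emitted=[1, 9, 15]

i=0 j=0: 1>0, j++
i=0 j=1: 1==1 emit, i++,j++
i=1 j=2: 2<7, i++
i=2 j=2: 3<7, i++
i=3 j=2: 8>7, j++
i=3 j=3: 8<9, i++
i=4 j=3: 9==9 emit, i++,j++
i=5 j=4: 12<15, i++
i=6 j=4: 15==15 emit, i++,j++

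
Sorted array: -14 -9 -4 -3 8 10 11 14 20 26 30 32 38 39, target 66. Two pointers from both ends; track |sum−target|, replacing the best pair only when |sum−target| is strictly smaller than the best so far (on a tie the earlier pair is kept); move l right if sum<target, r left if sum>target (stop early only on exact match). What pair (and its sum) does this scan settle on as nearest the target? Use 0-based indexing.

l=0 r=13: -14+39=25 d=41 *, l++
l=1 r=13: -9+39=30 d=36 *, l++
l=2 r=13: -4+39=35 d=31 *, l++
l=3 r=13: -3+39=36 d=30 *, l++
l=4 r=13: 8+39=47 d=19 *, l++
l=5 r=13: 10+39=49 d=17 *, l++
l=6 r=13: 11+39=50 d=16 *, l++
l=7 r=13: 14+39=53 d=13 *, l++
l=8 r=13: 20+39=59 d=7 *, l++
l=9 r=13: 26+39=65 d=1 *, l++
l=10 r=13: 30+39=69 d=3, r--
l=10 r=12: 30+38=68 d=2, r--
l=10 r=11: 30+32=62 d=4, l++

pair (26, 39) with sum 65 (|Δ|=1)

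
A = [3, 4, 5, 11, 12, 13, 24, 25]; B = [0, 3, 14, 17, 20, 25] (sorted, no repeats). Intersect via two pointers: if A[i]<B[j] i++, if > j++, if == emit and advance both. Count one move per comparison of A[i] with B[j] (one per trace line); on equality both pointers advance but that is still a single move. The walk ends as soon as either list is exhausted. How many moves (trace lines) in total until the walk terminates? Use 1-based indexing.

i=1 j=1: 3>0, j++
i=1 j=2: 3==3 emit, i++,j++
i=2 j=3: 4<14, i++
i=3 j=3: 5<14, i++
i=4 j=3: 11<14, i++
i=5 j=3: 12<14, i++
i=6 j=3: 13<14, i++
i=7 j=3: 24>14, j++
i=7 j=4: 24>17, j++
i=7 j=5: 24>20, j++
i=7 j=6: 24<25, i++
i=8 j=6: 25==25 emit, i++,j++

12 moves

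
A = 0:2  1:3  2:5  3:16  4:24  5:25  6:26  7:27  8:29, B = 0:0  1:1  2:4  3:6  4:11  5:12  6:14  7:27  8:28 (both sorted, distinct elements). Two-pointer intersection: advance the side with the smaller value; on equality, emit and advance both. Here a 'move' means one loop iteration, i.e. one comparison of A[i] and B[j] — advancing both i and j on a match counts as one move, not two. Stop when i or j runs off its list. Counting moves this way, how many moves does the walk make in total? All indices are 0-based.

16 moves

[i=0,j=0] 2>0 → j++
[i=0,j=1] 2>1 → j++
[i=0,j=2] 2<4 → i++
[i=1,j=2] 3<4 → i++
[i=2,j=2] 5>4 → j++
[i=2,j=3] 5<6 → i++
[i=3,j=3] 16>6 → j++
[i=3,j=4] 16>11 → j++
[i=3,j=5] 16>12 → j++
[i=3,j=6] 16>14 → j++
[i=3,j=7] 16<27 → i++
[i=4,j=7] 24<27 → i++
[i=5,j=7] 25<27 → i++
[i=6,j=7] 26<27 → i++
[i=7,j=7] 27==27 emit → i++,j++
[i=8,j=8] 29>28 → j++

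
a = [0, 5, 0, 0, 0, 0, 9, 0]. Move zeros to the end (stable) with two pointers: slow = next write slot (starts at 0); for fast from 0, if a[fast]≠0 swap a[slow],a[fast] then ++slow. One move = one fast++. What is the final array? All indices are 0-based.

[5, 9, 0, 0, 0, 0, 0, 0]

slow=0 fast=0: a[fast]=0, fast++
slow=0 fast=1: a[fast]=5≠0 swap→a[0]=5, slow++,fast++
slow=1 fast=2: a[fast]=0, fast++
slow=1 fast=3: a[fast]=0, fast++
slow=1 fast=4: a[fast]=0, fast++
slow=1 fast=5: a[fast]=0, fast++
slow=1 fast=6: a[fast]=9≠0 swap→a[1]=9, slow++,fast++
slow=2 fast=7: a[fast]=0, fast++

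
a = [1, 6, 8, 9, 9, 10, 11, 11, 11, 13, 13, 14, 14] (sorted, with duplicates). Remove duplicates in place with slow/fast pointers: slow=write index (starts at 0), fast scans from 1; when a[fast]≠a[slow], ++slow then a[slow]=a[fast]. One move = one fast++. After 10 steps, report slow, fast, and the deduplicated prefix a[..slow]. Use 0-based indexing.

slow=6, fast=11, prefix=[1, 6, 8, 9, 10, 11, 13]

(s=0,f=1) a[fast]=6≠a[slow]=1 write a[1]=6 → slow++,fast++
(s=1,f=2) a[fast]=8≠a[slow]=6 write a[2]=8 → slow++,fast++
(s=2,f=3) a[fast]=9≠a[slow]=8 write a[3]=9 → slow++,fast++
(s=3,f=4) a[fast]=9=a[slow] dup → fast++
(s=3,f=5) a[fast]=10≠a[slow]=9 write a[4]=10 → slow++,fast++
(s=4,f=6) a[fast]=11≠a[slow]=10 write a[5]=11 → slow++,fast++
(s=5,f=7) a[fast]=11=a[slow] dup → fast++
(s=5,f=8) a[fast]=11=a[slow] dup → fast++
(s=5,f=9) a[fast]=13≠a[slow]=11 write a[6]=13 → slow++,fast++
(s=6,f=10) a[fast]=13=a[slow] dup → fast++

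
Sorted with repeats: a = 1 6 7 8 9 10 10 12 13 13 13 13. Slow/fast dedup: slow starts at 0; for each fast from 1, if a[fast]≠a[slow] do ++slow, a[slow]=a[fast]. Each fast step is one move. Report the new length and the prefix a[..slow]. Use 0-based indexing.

length 8; prefix = [1, 6, 7, 8, 9, 10, 12, 13]

(s=0,f=1) a[fast]=6≠a[slow]=1 write a[1]=6 → slow++,fast++
(s=1,f=2) a[fast]=7≠a[slow]=6 write a[2]=7 → slow++,fast++
(s=2,f=3) a[fast]=8≠a[slow]=7 write a[3]=8 → slow++,fast++
(s=3,f=4) a[fast]=9≠a[slow]=8 write a[4]=9 → slow++,fast++
(s=4,f=5) a[fast]=10≠a[slow]=9 write a[5]=10 → slow++,fast++
(s=5,f=6) a[fast]=10=a[slow] dup → fast++
(s=5,f=7) a[fast]=12≠a[slow]=10 write a[6]=12 → slow++,fast++
(s=6,f=8) a[fast]=13≠a[slow]=12 write a[7]=13 → slow++,fast++
(s=7,f=9) a[fast]=13=a[slow] dup → fast++
(s=7,f=10) a[fast]=13=a[slow] dup → fast++
(s=7,f=11) a[fast]=13=a[slow] dup → fast++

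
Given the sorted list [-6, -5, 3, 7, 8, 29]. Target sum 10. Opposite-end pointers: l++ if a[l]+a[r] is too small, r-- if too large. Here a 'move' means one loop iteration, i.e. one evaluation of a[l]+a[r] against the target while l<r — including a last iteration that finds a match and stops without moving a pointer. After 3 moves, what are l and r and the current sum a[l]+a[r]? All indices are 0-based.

l=2, r=4, sum=11

l=0 r=5: -6+29=23 >10, r--
l=0 r=4: -6+8=2 <10, l++
l=1 r=4: -5+8=3 <10, l++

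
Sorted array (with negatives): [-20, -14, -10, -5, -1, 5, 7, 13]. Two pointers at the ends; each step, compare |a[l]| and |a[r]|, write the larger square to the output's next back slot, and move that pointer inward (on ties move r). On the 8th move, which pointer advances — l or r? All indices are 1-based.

[1,8] |-20|>|13| out[8]=400 → l++
[2,8] |-14|>|13| out[7]=196 → l++
[3,8] |-10|<=|13| out[6]=169 → r--
[3,7] |-10|>|7| out[5]=100 → l++
[4,7] |-5|<=|7| out[4]=49 → r--
[4,6] |-5|<=|5| out[3]=25 → r--
[4,5] |-5|>|-1| out[2]=25 → l++
[5,5] |-1|<=|-1| out[1]=1 → r--

r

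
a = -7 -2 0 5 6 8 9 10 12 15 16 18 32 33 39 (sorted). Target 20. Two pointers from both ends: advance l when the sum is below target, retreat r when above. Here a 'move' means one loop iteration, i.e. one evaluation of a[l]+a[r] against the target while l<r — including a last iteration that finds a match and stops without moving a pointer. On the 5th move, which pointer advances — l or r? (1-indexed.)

[1,15] -7+39=32 >20 → r--
[1,14] -7+33=26 >20 → r--
[1,13] -7+32=25 >20 → r--
[1,12] -7+18=11 <20 → l++
[2,12] -2+18=16 <20 → l++

l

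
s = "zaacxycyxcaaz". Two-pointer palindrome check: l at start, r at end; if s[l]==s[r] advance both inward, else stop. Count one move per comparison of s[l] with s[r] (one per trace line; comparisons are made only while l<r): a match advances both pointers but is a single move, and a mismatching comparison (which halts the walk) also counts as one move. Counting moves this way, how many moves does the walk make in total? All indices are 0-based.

6 moves

[0,12] 'z'=='z' → l++,r--
[1,11] 'a'=='a' → l++,r--
[2,10] 'a'=='a' → l++,r--
[3,9] 'c'=='c' → l++,r--
[4,8] 'x'=='x' → l++,r--
[5,7] 'y'=='y' → l++,r--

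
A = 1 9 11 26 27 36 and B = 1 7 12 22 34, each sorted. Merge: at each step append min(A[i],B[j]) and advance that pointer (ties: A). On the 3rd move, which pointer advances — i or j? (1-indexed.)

[i=1,j=1] A[i]=1<=B[j]=1 take 1 → i++
[i=2,j=1] A[i]=9>B[j]=1 take 1 → j++
[i=2,j=2] A[i]=9>B[j]=7 take 7 → j++

j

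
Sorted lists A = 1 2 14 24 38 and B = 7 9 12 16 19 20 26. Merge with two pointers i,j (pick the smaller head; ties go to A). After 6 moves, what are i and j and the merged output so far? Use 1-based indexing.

i=1 j=1: A[i]=1<=B[j]=7 take 1, i++
i=2 j=1: A[i]=2<=B[j]=7 take 2, i++
i=3 j=1: A[i]=14>B[j]=7 take 7, j++
i=3 j=2: A[i]=14>B[j]=9 take 9, j++
i=3 j=3: A[i]=14>B[j]=12 take 12, j++
i=3 j=4: A[i]=14<=B[j]=16 take 14, i++

i=4, j=4, merged so far=[1, 2, 7, 9, 12, 14]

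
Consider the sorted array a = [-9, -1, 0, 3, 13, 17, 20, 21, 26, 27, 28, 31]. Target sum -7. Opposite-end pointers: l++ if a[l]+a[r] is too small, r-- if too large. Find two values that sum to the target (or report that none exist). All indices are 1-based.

no pair

[1,12] -9+31=22 >-7 → r--
[1,11] -9+28=19 >-7 → r--
[1,10] -9+27=18 >-7 → r--
[1,9] -9+26=17 >-7 → r--
[1,8] -9+21=12 >-7 → r--
[1,7] -9+20=11 >-7 → r--
[1,6] -9+17=8 >-7 → r--
[1,5] -9+13=4 >-7 → r--
[1,4] -9+3=-6 >-7 → r--
[1,3] -9+0=-9 <-7 → l++
[2,3] -1+0=-1 >-7 → r--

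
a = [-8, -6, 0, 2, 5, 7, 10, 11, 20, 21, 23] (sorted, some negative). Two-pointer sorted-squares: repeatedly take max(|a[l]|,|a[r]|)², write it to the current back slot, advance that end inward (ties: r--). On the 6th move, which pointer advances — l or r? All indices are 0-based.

l

[0,10] |-8|<=|23| out[10]=529 → r--
[0,9] |-8|<=|21| out[9]=441 → r--
[0,8] |-8|<=|20| out[8]=400 → r--
[0,7] |-8|<=|11| out[7]=121 → r--
[0,6] |-8|<=|10| out[6]=100 → r--
[0,5] |-8|>|7| out[5]=64 → l++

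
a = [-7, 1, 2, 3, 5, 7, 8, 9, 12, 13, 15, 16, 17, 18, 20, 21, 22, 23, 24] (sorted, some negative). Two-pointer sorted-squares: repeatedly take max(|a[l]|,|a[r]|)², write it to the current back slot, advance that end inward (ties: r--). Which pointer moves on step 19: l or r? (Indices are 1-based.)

[1,19] |-7|<=|24| out[19]=576 → r--
[1,18] |-7|<=|23| out[18]=529 → r--
[1,17] |-7|<=|22| out[17]=484 → r--
[1,16] |-7|<=|21| out[16]=441 → r--
[1,15] |-7|<=|20| out[15]=400 → r--
[1,14] |-7|<=|18| out[14]=324 → r--
[1,13] |-7|<=|17| out[13]=289 → r--
[1,12] |-7|<=|16| out[12]=256 → r--
[1,11] |-7|<=|15| out[11]=225 → r--
[1,10] |-7|<=|13| out[10]=169 → r--
[1,9] |-7|<=|12| out[9]=144 → r--
[1,8] |-7|<=|9| out[8]=81 → r--
[1,7] |-7|<=|8| out[7]=64 → r--
[1,6] |-7|<=|7| out[6]=49 → r--
[1,5] |-7|>|5| out[5]=49 → l++
[2,5] |1|<=|5| out[4]=25 → r--
[2,4] |1|<=|3| out[3]=9 → r--
[2,3] |1|<=|2| out[2]=4 → r--
[2,2] |1|<=|1| out[1]=1 → r--

r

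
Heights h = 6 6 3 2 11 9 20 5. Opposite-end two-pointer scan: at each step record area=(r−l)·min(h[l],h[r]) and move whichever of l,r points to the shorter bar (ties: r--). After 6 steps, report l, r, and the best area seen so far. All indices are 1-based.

l=6, r=7, best area=36

l=1 r=8: min(6,5)*7=35 best=35 *, r--
l=1 r=7: min(6,20)*6=36 best=36 *, l++
l=2 r=7: min(6,20)*5=30 best=36, l++
l=3 r=7: min(3,20)*4=12 best=36, l++
l=4 r=7: min(2,20)*3=6 best=36, l++
l=5 r=7: min(11,20)*2=22 best=36, l++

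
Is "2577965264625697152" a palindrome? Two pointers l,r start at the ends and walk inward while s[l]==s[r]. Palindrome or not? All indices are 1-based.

l=1 r=19: '2'=='2', l++,r--
l=2 r=18: '5'=='5', l++,r--
l=3 r=17: '7'!='1', stop

not a palindrome (mismatch at 3,17)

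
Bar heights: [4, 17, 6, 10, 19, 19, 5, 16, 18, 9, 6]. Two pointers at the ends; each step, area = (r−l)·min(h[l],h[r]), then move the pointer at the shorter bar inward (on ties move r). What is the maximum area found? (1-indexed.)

max area = 119

l=1 r=11: min(4,6)*10=40 best=40 *, l++
l=2 r=11: min(17,6)*9=54 best=54 *, r--
l=2 r=10: min(17,9)*8=72 best=72 *, r--
l=2 r=9: min(17,18)*7=119 best=119 *, l++
l=3 r=9: min(6,18)*6=36 best=119, l++
l=4 r=9: min(10,18)*5=50 best=119, l++
l=5 r=9: min(19,18)*4=72 best=119, r--
l=5 r=8: min(19,16)*3=48 best=119, r--
l=5 r=7: min(19,5)*2=10 best=119, r--
l=5 r=6: min(19,19)*1=19 best=119, r--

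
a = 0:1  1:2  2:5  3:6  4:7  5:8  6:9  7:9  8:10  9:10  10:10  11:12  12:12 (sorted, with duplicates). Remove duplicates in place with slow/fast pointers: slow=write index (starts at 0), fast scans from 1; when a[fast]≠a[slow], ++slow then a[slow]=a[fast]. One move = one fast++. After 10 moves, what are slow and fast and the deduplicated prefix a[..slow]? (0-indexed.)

(s=0,f=1) a[fast]=2≠a[slow]=1 write a[1]=2 → slow++,fast++
(s=1,f=2) a[fast]=5≠a[slow]=2 write a[2]=5 → slow++,fast++
(s=2,f=3) a[fast]=6≠a[slow]=5 write a[3]=6 → slow++,fast++
(s=3,f=4) a[fast]=7≠a[slow]=6 write a[4]=7 → slow++,fast++
(s=4,f=5) a[fast]=8≠a[slow]=7 write a[5]=8 → slow++,fast++
(s=5,f=6) a[fast]=9≠a[slow]=8 write a[6]=9 → slow++,fast++
(s=6,f=7) a[fast]=9=a[slow] dup → fast++
(s=6,f=8) a[fast]=10≠a[slow]=9 write a[7]=10 → slow++,fast++
(s=7,f=9) a[fast]=10=a[slow] dup → fast++
(s=7,f=10) a[fast]=10=a[slow] dup → fast++

slow=7, fast=11, prefix=[1, 2, 5, 6, 7, 8, 9, 10]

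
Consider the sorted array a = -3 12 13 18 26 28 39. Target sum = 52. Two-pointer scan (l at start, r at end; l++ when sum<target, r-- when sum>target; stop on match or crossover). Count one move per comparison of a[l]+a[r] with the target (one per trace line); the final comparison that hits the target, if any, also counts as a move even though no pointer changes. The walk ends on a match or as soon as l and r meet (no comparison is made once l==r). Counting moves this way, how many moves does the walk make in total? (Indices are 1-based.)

3 moves

[1,7] -3+39=36 <52 → l++
[2,7] 12+39=51 <52 → l++
[3,7] 13+39=52 → found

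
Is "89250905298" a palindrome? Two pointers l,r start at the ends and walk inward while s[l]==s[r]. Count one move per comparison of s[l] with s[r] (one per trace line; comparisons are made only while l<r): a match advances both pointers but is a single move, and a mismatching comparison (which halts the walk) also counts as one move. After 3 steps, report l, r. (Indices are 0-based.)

l=3, r=7

[0,10] '8'=='8' → l++,r--
[1,9] '9'=='9' → l++,r--
[2,8] '2'=='2' → l++,r--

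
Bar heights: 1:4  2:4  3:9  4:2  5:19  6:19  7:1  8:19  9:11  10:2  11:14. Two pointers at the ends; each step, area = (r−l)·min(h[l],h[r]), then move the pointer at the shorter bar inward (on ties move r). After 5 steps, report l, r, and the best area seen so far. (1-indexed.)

l=5, r=10, best area=84

[1,11] min(4,14)*10=40 best=40 * → l++
[2,11] min(4,14)*9=36 best=40 → l++
[3,11] min(9,14)*8=72 best=72 * → l++
[4,11] min(2,14)*7=14 best=72 → l++
[5,11] min(19,14)*6=84 best=84 * → r--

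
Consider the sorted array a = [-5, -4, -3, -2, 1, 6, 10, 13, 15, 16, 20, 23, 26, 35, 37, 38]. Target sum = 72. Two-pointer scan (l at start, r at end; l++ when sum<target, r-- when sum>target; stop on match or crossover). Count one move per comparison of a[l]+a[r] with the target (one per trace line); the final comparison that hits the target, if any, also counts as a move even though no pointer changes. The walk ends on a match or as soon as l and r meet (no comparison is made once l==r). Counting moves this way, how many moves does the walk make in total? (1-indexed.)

15 moves

l=1 r=16: -5+38=33 <72, l++
l=2 r=16: -4+38=34 <72, l++
l=3 r=16: -3+38=35 <72, l++
l=4 r=16: -2+38=36 <72, l++
l=5 r=16: 1+38=39 <72, l++
l=6 r=16: 6+38=44 <72, l++
l=7 r=16: 10+38=48 <72, l++
l=8 r=16: 13+38=51 <72, l++
l=9 r=16: 15+38=53 <72, l++
l=10 r=16: 16+38=54 <72, l++
l=11 r=16: 20+38=58 <72, l++
l=12 r=16: 23+38=61 <72, l++
l=13 r=16: 26+38=64 <72, l++
l=14 r=16: 35+38=73 >72, r--
l=14 r=15: 35+37=72, found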